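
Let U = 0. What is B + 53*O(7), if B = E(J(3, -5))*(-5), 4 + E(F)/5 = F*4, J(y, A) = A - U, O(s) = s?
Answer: 971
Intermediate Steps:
J(y, A) = A (J(y, A) = A - 1*0 = A + 0 = A)
E(F) = -20 + 20*F (E(F) = -20 + 5*(F*4) = -20 + 5*(4*F) = -20 + 20*F)
B = 600 (B = (-20 + 20*(-5))*(-5) = (-20 - 100)*(-5) = -120*(-5) = 600)
B + 53*O(7) = 600 + 53*7 = 600 + 371 = 971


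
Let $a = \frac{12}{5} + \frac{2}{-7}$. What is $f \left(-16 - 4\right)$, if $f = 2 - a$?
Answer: $\frac{16}{7} \approx 2.2857$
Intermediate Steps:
$a = \frac{74}{35}$ ($a = 12 \cdot \frac{1}{5} + 2 \left(- \frac{1}{7}\right) = \frac{12}{5} - \frac{2}{7} = \frac{74}{35} \approx 2.1143$)
$f = - \frac{4}{35}$ ($f = 2 - \frac{74}{35} = - \frac{4}{35} \approx -0.11429$)
$f \left(-16 - 4\right) = - \frac{4 \left(-16 - 4\right)}{35} = \left(- \frac{4}{35}\right) \left(-20\right) = \frac{16}{7}$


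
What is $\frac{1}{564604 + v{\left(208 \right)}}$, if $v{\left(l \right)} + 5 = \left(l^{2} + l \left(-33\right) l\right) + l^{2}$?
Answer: $- \frac{1}{776585} \approx -1.2877 \cdot 10^{-6}$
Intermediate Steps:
$v{\left(l \right)} = -5 - 31 l^{2}$ ($v{\left(l \right)} = -5 + \left(\left(l^{2} + l \left(-33\right) l\right) + l^{2}\right) = -5 + \left(\left(l^{2} + - 33 l l\right) + l^{2}\right) = -5 + \left(\left(l^{2} - 33 l^{2}\right) + l^{2}\right) = -5 + \left(- 32 l^{2} + l^{2}\right) = -5 - 31 l^{2}$)
$\frac{1}{564604 + v{\left(208 \right)}} = \frac{1}{564604 - \left(5 + 31 \cdot 208^{2}\right)} = \frac{1}{564604 - 1341189} = \frac{1}{-776585} = - \frac{1}{776585}$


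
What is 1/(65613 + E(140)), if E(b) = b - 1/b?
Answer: 140/9205419 ≈ 1.5208e-5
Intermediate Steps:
1/(65613 + E(140)) = 1/(65613 + (140 - 1/140)) = 1/(65613 + 19599/140) = 1/(9205419/140) = 140/9205419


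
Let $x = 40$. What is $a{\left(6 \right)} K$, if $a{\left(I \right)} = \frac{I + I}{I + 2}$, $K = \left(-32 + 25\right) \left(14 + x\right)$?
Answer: $-567$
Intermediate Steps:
$K = -378$ ($K = \left(-32 + 25\right) \left(14 + 40\right) = \left(-7\right) 54 = -378$)
$a{\left(I \right)} = \frac{2 I}{2 + I}$
$a{\left(6 \right)} K = 2 \cdot 6 \frac{1}{2 + 6} \left(-378\right) = 2 \cdot 6 \cdot \frac{1}{8} \left(-378\right) = \frac{3}{2} \left(-378\right) = -567$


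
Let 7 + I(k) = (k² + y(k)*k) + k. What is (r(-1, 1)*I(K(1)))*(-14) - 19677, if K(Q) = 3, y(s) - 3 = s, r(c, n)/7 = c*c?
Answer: -21931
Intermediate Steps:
r(c, n) = 7*c² (r(c, n) = 7*(c*c) = 7*c²)
y(s) = 3 + s
I(k) = -7 + k + k² + k*(3 + k) (I(k) = -7 + ((k² + (3 + k)*k) + k) = -7 + ((k² + k*(3 + k)) + k) = -7 + (k + k² + k*(3 + k)) = -7 + k + k² + k*(3 + k))
(r(-1, 1)*I(K(1)))*(-14) - 19677 = ((7*(-1)²)*(-7 + 2*3² + 4*3))*(-14) - 19677 = ((7*1)*(-7 + 2*9 + 12))*(-14) - 19677 = (7*(-7 + 18 + 12))*(-14) - 19677 = (7*23)*(-14) - 19677 = 161*(-14) - 19677 = -2254 - 19677 = -21931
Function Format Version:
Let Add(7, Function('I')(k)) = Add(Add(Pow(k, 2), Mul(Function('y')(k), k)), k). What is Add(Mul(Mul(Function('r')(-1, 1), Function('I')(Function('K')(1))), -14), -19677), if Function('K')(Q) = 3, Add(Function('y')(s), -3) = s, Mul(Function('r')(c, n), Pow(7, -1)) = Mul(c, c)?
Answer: -21931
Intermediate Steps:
Function('r')(c, n) = Mul(7, Pow(c, 2)) (Function('r')(c, n) = Mul(7, Mul(c, c)) = Mul(7, Pow(c, 2)))
Function('y')(s) = Add(3, s)
Function('I')(k) = Add(-7, k, Pow(k, 2), Mul(k, Add(3, k))) (Function('I')(k) = Add(-7, Add(Add(Pow(k, 2), Mul(Add(3, k), k)), k)) = Add(-7, Add(Add(Pow(k, 2), Mul(k, Add(3, k))), k)) = Add(-7, Add(k, Pow(k, 2), Mul(k, Add(3, k)))) = Add(-7, k, Pow(k, 2), Mul(k, Add(3, k))))
Add(Mul(Mul(Function('r')(-1, 1), Function('I')(Function('K')(1))), -14), -19677) = Add(Mul(Mul(Mul(7, Pow(-1, 2)), Add(-7, Mul(2, Pow(3, 2)), Mul(4, 3))), -14), -19677) = Add(Mul(Mul(Mul(7, 1), Add(-7, Mul(2, 9), 12)), -14), -19677) = Add(Mul(Mul(7, Add(-7, 18, 12)), -14), -19677) = Add(Mul(Mul(7, 23), -14), -19677) = Add(Mul(161, -14), -19677) = Add(-2254, -19677) = -21931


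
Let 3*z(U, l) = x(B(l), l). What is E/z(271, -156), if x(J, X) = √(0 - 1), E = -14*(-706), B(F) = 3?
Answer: -29652*I ≈ -29652.0*I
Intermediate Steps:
E = 9884
x(J, X) = I (x(J, X) = √(-1) = I)
z(U, l) = I/3
E/z(271, -156) = 9884/((I/3)) = 9884*(-3*I) = -29652*I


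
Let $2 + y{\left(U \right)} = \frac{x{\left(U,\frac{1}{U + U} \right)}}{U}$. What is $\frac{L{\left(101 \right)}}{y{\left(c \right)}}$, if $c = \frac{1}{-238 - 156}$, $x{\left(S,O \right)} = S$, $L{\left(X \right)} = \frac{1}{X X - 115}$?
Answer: $- \frac{1}{10086} \approx -9.9147 \cdot 10^{-5}$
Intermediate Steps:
$L{\left(X \right)} = \frac{1}{-115 + X^{2}}$ ($L{\left(X \right)} = \frac{1}{X^{2} - 115} = \frac{1}{-115 + X^{2}}$)
$c = - \frac{1}{394}$ ($c = \frac{1}{-394} = - \frac{1}{394} \approx -0.0025381$)
$y{\left(U \right)} = -1$ ($y{\left(U \right)} = -2 + \frac{U}{U} = -2 + 1 = -1$)
$\frac{L{\left(101 \right)}}{y{\left(c \right)}} = \frac{1}{\left(-115 + 101^{2}\right) \left(-1\right)} = \frac{1}{-115 + 10201} \left(-1\right) = \frac{1}{10086} \left(-1\right) = - \frac{1}{10086}$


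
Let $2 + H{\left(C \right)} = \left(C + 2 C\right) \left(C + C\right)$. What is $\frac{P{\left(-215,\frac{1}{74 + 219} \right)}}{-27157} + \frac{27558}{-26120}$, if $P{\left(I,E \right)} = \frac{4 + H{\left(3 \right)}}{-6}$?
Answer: $- \frac{1122223229}{1064011260} \approx -1.0547$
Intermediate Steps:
$H{\left(C \right)} = -2 + 6 C^{2}$ ($H{\left(C \right)} = -2 + \left(C + 2 C\right) \left(C + C\right) = -2 + 3 C 2 C = -2 + 6 C^{2}$)
$P{\left(I,E \right)} = - \frac{28}{3}$ ($P{\left(I,E \right)} = \frac{4 - \left(2 - 6 \cdot 3^{2}\right)}{-6} = \left(4 + \left(-2 + 6 \cdot 9\right)\right) \left(- \frac{1}{6}\right) = \left(4 + \left(-2 + 54\right)\right) \left(- \frac{1}{6}\right) = \left(4 + 52\right) \left(- \frac{1}{6}\right) = 56 \left(- \frac{1}{6}\right) = - \frac{28}{3}$)
$\frac{P{\left(-215,\frac{1}{74 + 219} \right)}}{-27157} + \frac{27558}{-26120} = - \frac{28}{3 \left(-27157\right)} + \frac{27558}{-26120} = \left(- \frac{28}{3}\right) \left(- \frac{1}{27157}\right) + 27558 \left(- \frac{1}{26120}\right) = \frac{28}{81471} - \frac{13779}{13060} = - \frac{1122223229}{1064011260}$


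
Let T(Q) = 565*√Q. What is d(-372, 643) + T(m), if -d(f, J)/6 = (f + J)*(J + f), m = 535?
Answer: -440646 + 565*√535 ≈ -4.2758e+5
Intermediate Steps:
d(f, J) = -6*(J + f)² (d(f, J) = -6*(f + J)*(J + f) = -6*(J + f)*(J + f) = -6*(J + f)²)
d(-372, 643) + T(m) = -6*(643 - 372)² + 565*√535 = -6*271² + 565*√535 = -6*73441 + 565*√535 = -440646 + 565*√535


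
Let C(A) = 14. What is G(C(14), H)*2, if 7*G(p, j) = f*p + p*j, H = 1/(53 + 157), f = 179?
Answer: 75182/105 ≈ 716.02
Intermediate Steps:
H = 1/210 ≈ 0.0047619
G(p, j) = 179*p/7 + j*p/7 (G(p, j) = (179*p + p*j)/7 = (179*p + j*p)/7 = 179*p/7 + j*p/7)
G(C(14), H)*2 = ((1/7)*14*(179 + 1/210))*2 = ((1/7)*14*(37591/210))*2 = (37591/105)*2 = 75182/105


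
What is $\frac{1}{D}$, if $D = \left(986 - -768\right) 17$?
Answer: $\frac{1}{29818} \approx 3.3537 \cdot 10^{-5}$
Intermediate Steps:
$D = 29818$ ($D = \left(986 + 768\right) 17 = 1754 \cdot 17 = 29818$)
$\frac{1}{D} = \frac{1}{29818}$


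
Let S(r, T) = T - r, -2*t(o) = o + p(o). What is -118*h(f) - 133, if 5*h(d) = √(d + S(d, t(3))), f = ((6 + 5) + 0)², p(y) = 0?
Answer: -133 - 59*I*√6/5 ≈ -133.0 - 28.904*I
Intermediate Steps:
f = 121 (f = (11 + 0)² = 11² = 121)
t(o) = -o/2 (t(o) = -(o + 0)/2 = -o/2)
h(d) = I*√6/10 (h(d) = √(d + (-½*3 - d))/5 = √(d + (-3/2 - d))/5 = √(-3/2)/5 = (I*√6/2)/5 = I*√6/10)
-118*h(f) - 133 = -59*I*√6/5 - 133 = -133 - 59*I*√6/5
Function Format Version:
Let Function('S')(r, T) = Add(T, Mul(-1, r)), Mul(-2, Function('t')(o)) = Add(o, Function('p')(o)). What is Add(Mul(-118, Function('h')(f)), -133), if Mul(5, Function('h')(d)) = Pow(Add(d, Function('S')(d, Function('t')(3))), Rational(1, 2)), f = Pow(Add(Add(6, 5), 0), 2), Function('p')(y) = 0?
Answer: Add(-133, Mul(Rational(-59, 5), I, Pow(6, Rational(1, 2)))) ≈ Add(-133.00, Mul(-28.904, I))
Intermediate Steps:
f = 121 (f = Pow(Add(11, 0), 2) = Pow(11, 2) = 121)
Function('t')(o) = Mul(Rational(-1, 2), o) (Function('t')(o) = Mul(Rational(-1, 2), Add(o, 0)) = Mul(Rational(-1, 2), o))
Function('h')(d) = Mul(Rational(1, 10), I, Pow(6, Rational(1, 2))) (Function('h')(d) = Mul(Rational(1, 5), Pow(Add(d, Add(Mul(Rational(-1, 2), 3), Mul(-1, d))), Rational(1, 2))) = Mul(Rational(1, 5), Pow(Add(d, Add(Rational(-3, 2), Mul(-1, d))), Rational(1, 2))) = Mul(Rational(1, 5), Pow(Rational(-3, 2), Rational(1, 2))) = Mul(Rational(1, 5), Mul(Rational(1, 2), I, Pow(6, Rational(1, 2)))) = Mul(Rational(1, 10), I, Pow(6, Rational(1, 2))))
Add(Mul(-118, Function('h')(f)), -133) = Add(Mul(-118, Mul(Rational(1, 10), I, Pow(6, Rational(1, 2)))), -133) = Add(Mul(Rational(-59, 5), I, Pow(6, Rational(1, 2))), -133) = Add(-133, Mul(Rational(-59, 5), I, Pow(6, Rational(1, 2))))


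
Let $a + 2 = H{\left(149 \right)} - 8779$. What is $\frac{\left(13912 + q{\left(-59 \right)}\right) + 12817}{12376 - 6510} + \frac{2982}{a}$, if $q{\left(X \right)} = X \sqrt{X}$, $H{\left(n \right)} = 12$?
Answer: $\frac{72298063}{17146318} - \frac{59 i \sqrt{59}}{5866} \approx 4.2165 - 0.077257 i$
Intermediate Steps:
$q{\left(X \right)} = X^{\frac{3}{2}}$
$a = -8769$ ($a = -2 + \left(12 - 8779\right) = -2 - 8767 = -8769$)
$\frac{\left(13912 + q{\left(-59 \right)}\right) + 12817}{12376 - 6510} + \frac{2982}{a} = \frac{\left(13912 + \left(-59\right)^{\frac{3}{2}}\right) + 12817}{12376 - 6510} + \frac{2982}{-8769} = \frac{\left(13912 - 59 i \sqrt{59}\right) + 12817}{12376 - 6510} + 2982 \left(- \frac{1}{8769}\right) = \frac{26729 - 59 i \sqrt{59}}{5866} - \frac{994}{2923} = \left(26729 - 59 i \sqrt{59}\right) \frac{1}{5866} - \frac{994}{2923} = \left(\frac{26729}{5866} - \frac{59 i \sqrt{59}}{5866}\right) - \frac{994}{2923} = \frac{72298063}{17146318} - \frac{59 i \sqrt{59}}{5866}$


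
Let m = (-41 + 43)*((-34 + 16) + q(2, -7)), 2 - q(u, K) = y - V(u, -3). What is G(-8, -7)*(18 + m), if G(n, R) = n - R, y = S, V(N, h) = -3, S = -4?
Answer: 12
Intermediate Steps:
y = -4
q(u, K) = 3 (q(u, K) = 2 - (-4 - 1*(-3)) = 2 - (-4 + 3) = 2 - 1*(-1) = 2 + 1 = 3)
m = -30 (m = (-41 + 43)*((-34 + 16) + 3) = 2*(-18 + 3) = 2*(-15) = -30)
G(-8, -7)*(18 + m) = (-8 - 1*(-7))*(18 - 30) = (-8 + 7)*(-12) = -1*(-12) = 12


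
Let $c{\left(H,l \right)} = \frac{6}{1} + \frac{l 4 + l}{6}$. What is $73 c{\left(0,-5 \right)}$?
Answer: $\frac{803}{6} \approx 133.83$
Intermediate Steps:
$c{\left(H,l \right)} = 6 + \frac{5 l}{6}$ ($c{\left(H,l \right)} = 6 \cdot 1 + \left(4 l + l\right) \frac{1}{6} = 6 + 5 l \frac{1}{6} = 6 + \frac{5 l}{6}$)
$73 c{\left(0,-5 \right)} = 73 \left(6 + \frac{5}{6} \left(-5\right)\right) = 73 \left(6 - \frac{25}{6}\right) = 73 \cdot \frac{11}{6} = \frac{803}{6}$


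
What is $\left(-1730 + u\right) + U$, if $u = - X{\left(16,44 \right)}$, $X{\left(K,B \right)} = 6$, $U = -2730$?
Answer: $-4466$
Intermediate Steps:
$u = -6$ ($u = \left(-1\right) 6 = -6$)
$\left(-1730 + u\right) + U = \left(-1730 - 6\right) - 2730 = -1736 - 2730 = -4466$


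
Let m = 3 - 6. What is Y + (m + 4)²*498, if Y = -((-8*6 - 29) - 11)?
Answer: 586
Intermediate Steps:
m = -3
Y = 88 (Y = -((-48 - 29) - 11) = -(-77 - 11) = -1*(-88) = 88)
Y + (m + 4)²*498 = 88 + (-3 + 4)²*498 = 88 + 1²*498 = 88 + 1*498 = 88 + 498 = 586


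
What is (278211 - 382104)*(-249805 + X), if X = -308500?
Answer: 58003981365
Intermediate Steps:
(278211 - 382104)*(-249805 + X) = (278211 - 382104)*(-249805 - 308500) = -103893*(-558305) = 58003981365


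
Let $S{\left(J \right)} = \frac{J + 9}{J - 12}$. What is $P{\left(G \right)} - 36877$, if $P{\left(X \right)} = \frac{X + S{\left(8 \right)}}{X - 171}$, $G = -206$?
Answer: $- \frac{1917575}{52} \approx -36876.0$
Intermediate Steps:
$S{\left(J \right)} = \frac{9 + J}{-12 + J}$
$P{\left(X \right)} = \frac{- \frac{17}{4} + X}{-171 + X}$ ($P{\left(X \right)} = \frac{X + \frac{9 + 8}{-12 + 8}}{X - 171} = \frac{X + \frac{1}{-4} \cdot 17}{-171 + X} = \frac{X - \frac{17}{4}}{-171 + X} = \frac{- \frac{17}{4} + X}{-171 + X}$)
$P{\left(G \right)} - 36877 = \frac{- \frac{17}{4} - 206}{-171 - 206} - 36877 = \frac{1}{-377} \left(- \frac{841}{4}\right) - 36877 = \left(- \frac{1}{377}\right) \left(- \frac{841}{4}\right) - 36877 = \frac{29}{52} - 36877 = - \frac{1917575}{52}$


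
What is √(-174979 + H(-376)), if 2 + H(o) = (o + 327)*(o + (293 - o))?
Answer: I*√189338 ≈ 435.13*I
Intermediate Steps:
H(o) = 95809 + 293*o (H(o) = -2 + (o + 327)*(o + (293 - o)) = -2 + (327 + o)*293 = -2 + (95811 + 293*o) = 95809 + 293*o)
√(-174979 + H(-376)) = √(-174979 + (95809 + 293*(-376))) = √(-174979 + (95809 - 110168)) = √(-174979 - 14359) = √(-189338) = I*√189338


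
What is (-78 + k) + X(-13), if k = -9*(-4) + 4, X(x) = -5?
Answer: -43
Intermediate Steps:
k = 40 (k = 36 + 4 = 40)
(-78 + k) + X(-13) = (-78 + 40) - 5 = -38 - 5 = -43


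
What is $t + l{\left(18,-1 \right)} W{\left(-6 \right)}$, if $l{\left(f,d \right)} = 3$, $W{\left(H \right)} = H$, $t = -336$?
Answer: $-354$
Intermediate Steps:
$t + l{\left(18,-1 \right)} W{\left(-6 \right)} = -336 + 3 \left(-6\right) = -336 - 18 = -354$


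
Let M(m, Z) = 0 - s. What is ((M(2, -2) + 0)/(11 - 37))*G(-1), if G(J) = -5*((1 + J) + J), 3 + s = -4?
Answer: -35/26 ≈ -1.3462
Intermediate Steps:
s = -7 (s = -3 - 4 = -7)
M(m, Z) = 7 (M(m, Z) = 0 - 1*(-7) = 0 + 7 = 7)
G(J) = -5 - 10*J (G(J) = -5*(1 + 2*J) = -5 - 10*J)
((M(2, -2) + 0)/(11 - 37))*G(-1) = ((7 + 0)/(11 - 37))*(-5 - 10*(-1)) = (7/(-26))*(-5 + 10) = (7*(-1/26))*5 = -7/26*5 = -35/26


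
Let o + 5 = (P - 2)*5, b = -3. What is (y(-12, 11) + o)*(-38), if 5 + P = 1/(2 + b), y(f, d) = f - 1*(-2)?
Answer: 2090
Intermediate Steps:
y(f, d) = 2 + f (y(f, d) = f + 2 = 2 + f)
P = -6 (P = -5 + 1/(2 - 3) = -5 + 1/(-1) = -5 - 1 = -6)
o = -45 (o = -5 + (-6 - 2)*5 = -5 - 8*5 = -5 - 40 = -45)
(y(-12, 11) + o)*(-38) = ((2 - 12) - 45)*(-38) = (-10 - 45)*(-38) = -55*(-38) = 2090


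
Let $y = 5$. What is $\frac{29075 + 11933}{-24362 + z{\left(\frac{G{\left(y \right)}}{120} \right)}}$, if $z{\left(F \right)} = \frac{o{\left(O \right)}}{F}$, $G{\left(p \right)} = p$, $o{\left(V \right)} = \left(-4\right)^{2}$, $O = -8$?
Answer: $- \frac{20504}{11989} \approx -1.7102$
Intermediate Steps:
$o{\left(V \right)} = 16$
$z{\left(F \right)} = \frac{16}{F}$
$\frac{29075 + 11933}{-24362 + z{\left(\frac{G{\left(y \right)}}{120} \right)}} = \frac{29075 + 11933}{-24362 + \frac{16}{5 \cdot \frac{1}{120}}} = \frac{41008}{-24362 + \frac{16}{5 \cdot \frac{1}{120}}} = \frac{41008}{-24362 + 16 \frac{1}{\frac{1}{24}}} = \frac{41008}{-24362 + 16 \cdot 24} = \frac{41008}{-24362 + 384} = \frac{41008}{-23978} = 41008 \left(- \frac{1}{23978}\right) = - \frac{20504}{11989}$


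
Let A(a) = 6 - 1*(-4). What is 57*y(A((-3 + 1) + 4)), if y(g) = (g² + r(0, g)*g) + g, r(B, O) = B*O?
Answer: 6270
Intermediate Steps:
A(a) = 10 (A(a) = 6 + 4 = 10)
y(g) = g + g² (y(g) = (g² + (0*g)*g) + g = (g² + 0*g) + g = (g² + 0) + g = g² + g = g + g²)
57*y(A((-3 + 1) + 4)) = 57*(10*(1 + 10)) = 57*(10*11) = 57*110 = 6270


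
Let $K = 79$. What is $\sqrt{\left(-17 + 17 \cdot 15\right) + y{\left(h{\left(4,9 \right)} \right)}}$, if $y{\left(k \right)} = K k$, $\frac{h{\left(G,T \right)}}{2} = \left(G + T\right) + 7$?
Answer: $\sqrt{3398} \approx 58.292$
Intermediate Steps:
$h{\left(G,T \right)} = 14 + 2 G + 2 T$ ($h{\left(G,T \right)} = 2 \left(\left(G + T\right) + 7\right) = 2 \left(7 + G + T\right) = 14 + 2 G + 2 T$)
$y{\left(k \right)} = 79 k$
$\sqrt{\left(-17 + 17 \cdot 15\right) + y{\left(h{\left(4,9 \right)} \right)}} = \sqrt{\left(-17 + 17 \cdot 15\right) + 79 \left(14 + 2 \cdot 4 + 2 \cdot 9\right)} = \sqrt{\left(-17 + 255\right) + 79 \left(14 + 8 + 18\right)} = \sqrt{238 + 79 \cdot 40} = \sqrt{238 + 3160} = \sqrt{3398}$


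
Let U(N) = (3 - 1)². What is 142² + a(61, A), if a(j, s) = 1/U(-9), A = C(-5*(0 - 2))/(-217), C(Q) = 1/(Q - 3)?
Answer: 80657/4 ≈ 20164.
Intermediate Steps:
C(Q) = 1/(-3 + Q)
U(N) = 4 (U(N) = 2² = 4)
A = -1/1519 (A = 1/(-3 - 5*(0 - 2)*(-217)) = -1/217/(-3 - 5*(-2)) = -1/217/(-3 + 10) = -1/217/7 = (⅐)*(-1/217) = -1/1519 ≈ -0.00065833)
a(j, s) = ¼ (a(j, s) = 1/4 = ¼)
142² + a(61, A) = 142² + ¼ = 20164 + ¼ = 80657/4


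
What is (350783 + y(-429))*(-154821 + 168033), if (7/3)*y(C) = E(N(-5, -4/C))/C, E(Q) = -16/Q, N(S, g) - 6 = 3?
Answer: 4639179564484/1001 ≈ 4.6345e+9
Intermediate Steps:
N(S, g) = 9 (N(S, g) = 6 + 3 = 9)
y(C) = -16/(21*C) (y(C) = 3*((-16/9)/C)/7 = 3*((-16*⅑)/C)/7 = 3*(-16/(9*C))/7 = -16/(21*C))
(350783 + y(-429))*(-154821 + 168033) = (350783 - 16/21/(-429))*(-154821 + 168033) = (350783 - 16/21*(-1/429))*13212 = (350783 + 16/9009)*13212 = (3160204063/9009)*13212 = 4639179564484/1001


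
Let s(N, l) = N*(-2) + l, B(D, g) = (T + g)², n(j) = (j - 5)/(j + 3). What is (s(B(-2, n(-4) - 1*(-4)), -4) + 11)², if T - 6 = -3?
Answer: 255025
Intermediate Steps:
n(j) = (-5 + j)/(3 + j)
T = 3 (T = 6 - 3 = 3)
B(D, g) = (3 + g)²
s(N, l) = l - 2*N (s(N, l) = -2*N + l = l - 2*N)
(s(B(-2, n(-4) - 1*(-4)), -4) + 11)² = ((-4 - 2*(3 + ((-5 - 4)/(3 - 4) - 1*(-4)))²) + 11)² = ((-4 - 2*(3 + (-9/(-1) + 4))²) + 11)² = ((-4 - 2*(3 + (-1*(-9) + 4))²) + 11)² = ((-4 - 2*(3 + (9 + 4))²) + 11)² = ((-4 - 2*(3 + 13)²) + 11)² = ((-4 - 2*16²) + 11)² = ((-4 - 2*256) + 11)² = ((-4 - 512) + 11)² = (-516 + 11)² = (-505)² = 255025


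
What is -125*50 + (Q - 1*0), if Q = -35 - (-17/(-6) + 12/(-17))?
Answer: -641287/102 ≈ -6287.1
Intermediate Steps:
Q = -3787/102 (Q = -35 - (-17*(-⅙) + 12*(-1/17)) = -35 - (17/6 - 12/17) = -35 - 1*217/102 = -35 - 217/102 = -3787/102 ≈ -37.127)
-125*50 + (Q - 1*0) = -125*50 + (-3787/102 - 1*0) = -6250 + (-3787/102 + 0) = -6250 - 3787/102 = -641287/102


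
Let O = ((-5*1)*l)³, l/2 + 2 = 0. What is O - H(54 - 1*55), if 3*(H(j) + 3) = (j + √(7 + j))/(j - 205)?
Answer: 4945853/618 + √6/618 ≈ 8003.0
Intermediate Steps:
l = -4 (l = -4 + 2*0 = -4 + 0 = -4)
O = 8000 (O = (-5*1*(-4))³ = (-5*(-4))³ = 20³ = 8000)
H(j) = -3 + (j + √(7 + j))/(3*(-205 + j)) (H(j) = -3 + ((j + √(7 + j))/(j - 205))/3 = -3 + ((j + √(7 + j))/(-205 + j))/3 = -3 + (j + √(7 + j))/(3*(-205 + j)))
O - H(54 - 1*55) = 8000 - (1845 + √(7 + (54 - 1*55)) - 8*(54 - 1*55))/(3*(-205 + (54 - 1*55))) = 8000 - (1845 + √(7 + (54 - 55)) - 8*(54 - 55))/(3*(-205 + (54 - 55))) = 8000 - (1845 + √(7 - 1) - 8*(-1))/(3*(-205 - 1)) = 8000 - (1845 + √6 + 8)/(3*(-206)) = 8000 - (-1)*(1853 + √6)/(3*206) = 8000 - (-1853/618 - √6/618) = 8000 + (1853/618 + √6/618) = 4945853/618 + √6/618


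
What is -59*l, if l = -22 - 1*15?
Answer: 2183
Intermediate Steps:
l = -37 (l = -22 - 15 = -37)
-59*l = -59*(-37) = 2183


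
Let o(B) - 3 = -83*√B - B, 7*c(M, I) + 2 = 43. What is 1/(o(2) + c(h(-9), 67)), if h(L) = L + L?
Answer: -168/336409 - 4067*√2/672818 ≈ -0.0090479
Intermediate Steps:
h(L) = 2*L
c(M, I) = 41/7 (c(M, I) = -2/7 + (⅐)*43 = -2/7 + 43/7 = 41/7)
o(B) = 3 - B - 83*√B (o(B) = 3 + (-83*√B - B) = 3 + (-B - 83*√B) = 3 - B - 83*√B)
1/(o(2) + c(h(-9), 67)) = 1/((3 - 1*2 - 83*√2) + 41/7) = 1/((3 - 2 - 83*√2) + 41/7) = 1/((1 - 83*√2) + 41/7) = 1/(48/7 - 83*√2)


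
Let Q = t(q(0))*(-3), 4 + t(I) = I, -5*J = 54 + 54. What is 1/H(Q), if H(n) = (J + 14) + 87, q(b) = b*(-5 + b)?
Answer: 5/397 ≈ 0.012594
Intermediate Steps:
J = -108/5 (J = -(54 + 54)/5 = -⅕*108 = -108/5 ≈ -21.600)
t(I) = -4 + I
Q = 12 (Q = (-4 + 0*(-5 + 0))*(-3) = (-4 + 0*(-5))*(-3) = (-4 + 0)*(-3) = -4*(-3) = 12)
H(n) = 397/5 (H(n) = (-108/5 + 14) + 87 = -38/5 + 87 = 397/5)
1/H(Q) = 1/(397/5) = 5/397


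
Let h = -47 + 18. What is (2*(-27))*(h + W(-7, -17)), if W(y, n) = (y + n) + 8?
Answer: 2430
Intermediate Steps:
h = -29
W(y, n) = 8 + n + y (W(y, n) = (n + y) + 8 = 8 + n + y)
(2*(-27))*(h + W(-7, -17)) = (2*(-27))*(-29 + (8 - 17 - 7)) = -54*(-29 - 16) = -54*(-45) = 2430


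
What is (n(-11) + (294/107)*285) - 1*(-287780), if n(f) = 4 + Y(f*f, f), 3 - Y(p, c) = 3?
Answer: 30876678/107 ≈ 2.8857e+5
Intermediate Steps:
Y(p, c) = 0 (Y(p, c) = 3 - 1*3 = 3 - 3 = 0)
n(f) = 4 (n(f) = 4 + 0 = 4)
(n(-11) + (294/107)*285) - 1*(-287780) = (4 + (294/107)*285) - 1*(-287780) = (4 + (294*(1/107))*285) + 287780 = (4 + (294/107)*285) + 287780 = (4 + 83790/107) + 287780 = 84218/107 + 287780 = 30876678/107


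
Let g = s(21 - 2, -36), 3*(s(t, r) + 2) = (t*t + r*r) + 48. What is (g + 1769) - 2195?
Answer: 421/3 ≈ 140.33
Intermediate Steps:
s(t, r) = 14 + r²/3 + t²/3 (s(t, r) = -2 + ((t*t + r*r) + 48)/3 = -2 + ((t² + r²) + 48)/3 = -2 + ((r² + t²) + 48)/3 = -2 + (48 + r² + t²)/3 = -2 + (16 + r²/3 + t²/3) = 14 + r²/3 + t²/3)
g = 1699/3 (g = 14 + (⅓)*(-36)² + (21 - 2)²/3 = 14 + (⅓)*1296 + (⅓)*19² = 14 + 432 + (⅓)*361 = 14 + 432 + 361/3 = 1699/3 ≈ 566.33)
(g + 1769) - 2195 = (1699/3 + 1769) - 2195 = 7006/3 - 2195 = 421/3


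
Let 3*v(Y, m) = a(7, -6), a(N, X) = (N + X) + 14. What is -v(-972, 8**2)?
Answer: -5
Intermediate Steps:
a(N, X) = 14 + N + X
v(Y, m) = 5 (v(Y, m) = (14 + 7 - 6)/3 = (1/3)*15 = 5)
-v(-972, 8**2) = -1*5 = -5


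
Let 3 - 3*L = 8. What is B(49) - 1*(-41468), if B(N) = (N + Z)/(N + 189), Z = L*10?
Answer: 29608249/714 ≈ 41468.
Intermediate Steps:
L = -5/3 (L = 1 - 1/3*8 = 1 - 8/3 = -5/3 ≈ -1.6667)
Z = -50/3 (Z = -5/3*10 = -50/3 ≈ -16.667)
B(N) = (-50/3 + N)/(189 + N) (B(N) = (N - 50/3)/(N + 189) = (-50/3 + N)/(189 + N))
B(49) - 1*(-41468) = (-50/3 + 49)/(189 + 49) - 1*(-41468) = (97/3)/238 + 41468 = (1/238)*(97/3) + 41468 = 97/714 + 41468 = 29608249/714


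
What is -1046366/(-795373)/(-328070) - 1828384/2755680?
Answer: -1490930576283316/2247067760177265 ≈ -0.66350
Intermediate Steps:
-1046366/(-795373)/(-328070) - 1828384/2755680 = -1046366*(-1/795373)*(-1/328070) - 1828384*1/2755680 = (1046366/795373)*(-1/328070) - 57137/86115 = -523183/130469010055 - 57137/86115 = -1490930576283316/2247067760177265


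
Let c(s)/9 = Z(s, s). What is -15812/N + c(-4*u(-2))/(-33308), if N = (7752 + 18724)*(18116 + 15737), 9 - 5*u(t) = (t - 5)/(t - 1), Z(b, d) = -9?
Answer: 18018247043/7463423717156 ≈ 0.0024142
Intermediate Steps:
u(t) = 9/5 - (-5 + t)/(5*(-1 + t)) (u(t) = 9/5 - (t - 5)/(5*(t - 1)) = 9/5 - (-5 + t)/(5*(-1 + t)))
c(s) = -81 (c(s) = 9*(-9) = -81)
N = 896292028 (N = 26476*33853 = 896292028)
-15812/N + c(-4*u(-2))/(-33308) = -15812/896292028 - 81/(-33308) = -15812*1/896292028 - 81*(-1/33308) = -3953/224073007 + 81/33308 = 18018247043/7463423717156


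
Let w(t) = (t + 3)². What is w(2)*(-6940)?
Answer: -173500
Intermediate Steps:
w(t) = (3 + t)²
w(2)*(-6940) = (3 + 2)²*(-6940) = 5²*(-6940) = 25*(-6940) = -173500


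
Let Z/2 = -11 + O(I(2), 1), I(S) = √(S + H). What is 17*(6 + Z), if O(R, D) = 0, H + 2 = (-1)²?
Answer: -272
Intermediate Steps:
H = -1 (H = -2 + (-1)² = -2 + 1 = -1)
I(S) = √(-1 + S) (I(S) = √(S - 1) = √(-1 + S))
Z = -22 (Z = 2*(-11 + 0) = 2*(-11) = -22)
17*(6 + Z) = 17*(6 - 22) = 17*(-16) = -272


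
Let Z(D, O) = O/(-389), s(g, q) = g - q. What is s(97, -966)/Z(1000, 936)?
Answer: -413507/936 ≈ -441.78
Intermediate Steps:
Z(D, O) = -O/389 (Z(D, O) = O*(-1/389) = -O/389)
s(97, -966)/Z(1000, 936) = (97 - 1*(-966))/((-1/389*936)) = (97 + 966)/(-936/389) = 1063*(-389/936) = -413507/936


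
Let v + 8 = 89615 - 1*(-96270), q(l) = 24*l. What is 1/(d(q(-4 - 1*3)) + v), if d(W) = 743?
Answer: 1/186620 ≈ 5.3585e-6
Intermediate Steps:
v = 185877 (v = -8 + (89615 - 1*(-96270)) = -8 + (89615 + 96270) = -8 + 185885 = 185877)
1/(d(q(-4 - 1*3)) + v) = 1/(743 + 185877) = 1/186620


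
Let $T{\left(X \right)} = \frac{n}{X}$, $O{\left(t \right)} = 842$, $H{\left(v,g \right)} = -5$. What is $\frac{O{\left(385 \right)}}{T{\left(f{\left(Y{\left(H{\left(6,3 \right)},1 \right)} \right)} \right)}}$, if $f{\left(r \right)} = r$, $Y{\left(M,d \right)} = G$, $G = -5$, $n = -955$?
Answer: $\frac{842}{191} \approx 4.4084$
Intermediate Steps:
$Y{\left(M,d \right)} = -5$
$T{\left(X \right)} = - \frac{955}{X}$
$\frac{O{\left(385 \right)}}{T{\left(f{\left(Y{\left(H{\left(6,3 \right)},1 \right)} \right)} \right)}} = \frac{842}{\left(-955\right) \frac{1}{-5}} = \frac{842}{\left(-955\right) \left(- \frac{1}{5}\right)} = \frac{842}{191}$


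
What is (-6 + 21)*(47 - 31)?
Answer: 240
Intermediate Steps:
(-6 + 21)*(47 - 31) = 15*16 = 240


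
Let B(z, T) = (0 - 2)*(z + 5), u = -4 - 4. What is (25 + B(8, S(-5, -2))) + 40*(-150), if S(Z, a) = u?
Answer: -6001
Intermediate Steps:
u = -8
S(Z, a) = -8
B(z, T) = -10 - 2*z (B(z, T) = -2*(5 + z) = -10 - 2*z)
(25 + B(8, S(-5, -2))) + 40*(-150) = (25 + (-10 - 2*8)) + 40*(-150) = (25 + (-10 - 16)) - 6000 = (25 - 26) - 6000 = -1 - 6000 = -6001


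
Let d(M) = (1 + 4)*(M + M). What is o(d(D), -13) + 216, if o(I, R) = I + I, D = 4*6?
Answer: 696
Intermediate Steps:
D = 24
d(M) = 10*M (d(M) = 5*(2*M) = 10*M)
o(I, R) = 2*I
o(d(D), -13) + 216 = 2*(10*24) + 216 = 2*240 + 216 = 480 + 216 = 696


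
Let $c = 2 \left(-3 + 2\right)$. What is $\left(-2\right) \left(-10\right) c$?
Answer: $-40$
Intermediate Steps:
$c = -2$ ($c = 2 \left(-1\right) = -2$)
$\left(-2\right) \left(-10\right) c = \left(-2\right) \left(-10\right) \left(-2\right) = 20 \left(-2\right) = -40$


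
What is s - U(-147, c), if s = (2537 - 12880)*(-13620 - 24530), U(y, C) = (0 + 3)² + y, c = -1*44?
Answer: 394585588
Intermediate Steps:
c = -44
U(y, C) = 9 + y (U(y, C) = 3² + y = 9 + y)
s = 394585450 (s = -10343*(-38150) = 394585450)
s - U(-147, c) = 394585450 - (9 - 147) = 394585450 - 1*(-138) = 394585450 + 138 = 394585588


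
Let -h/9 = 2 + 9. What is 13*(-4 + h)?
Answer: -1339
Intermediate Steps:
h = -99 (h = -9*(2 + 9) = -9*11 = -99)
13*(-4 + h) = 13*(-4 - 99) = 13*(-103) = -1339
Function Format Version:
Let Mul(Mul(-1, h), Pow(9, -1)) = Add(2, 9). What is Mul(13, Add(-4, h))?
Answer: -1339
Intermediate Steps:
h = -99 (h = Mul(-9, Add(2, 9)) = Mul(-9, 11) = -99)
Mul(13, Add(-4, h)) = Mul(13, Add(-4, -99)) = Mul(13, -103) = -1339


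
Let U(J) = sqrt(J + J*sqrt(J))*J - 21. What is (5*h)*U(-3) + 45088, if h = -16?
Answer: 46768 + 240*sqrt(-3 - 3*I*sqrt(3)) ≈ 47062.0 - 509.12*I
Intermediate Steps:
U(J) = -21 + J*sqrt(J + J**(3/2)) (U(J) = sqrt(J + J**(3/2))*J - 21 = J*sqrt(J + J**(3/2)) - 21 = -21 + J*sqrt(J + J**(3/2)))
(5*h)*U(-3) + 45088 = (5*(-16))*(-21 - 3*sqrt(-3 + (-3)**(3/2))) + 45088 = -80*(-21 - 3*sqrt(-3 - 3*I*sqrt(3))) + 45088 = (1680 + 240*sqrt(-3 - 3*I*sqrt(3))) + 45088 = 46768 + 240*sqrt(-3 - 3*I*sqrt(3))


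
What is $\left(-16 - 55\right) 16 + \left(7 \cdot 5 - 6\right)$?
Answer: $-1107$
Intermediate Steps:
$\left(-16 - 55\right) 16 + \left(7 \cdot 5 - 6\right) = \left(-16 - 55\right) 16 + \left(35 - 6\right) = \left(-71\right) 16 + 29 = -1136 + 29 = -1107$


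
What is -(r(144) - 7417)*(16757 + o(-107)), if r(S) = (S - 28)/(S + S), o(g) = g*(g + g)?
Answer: 21175571725/72 ≈ 2.9411e+8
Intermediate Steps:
o(g) = 2*g² (o(g) = g*(2*g) = 2*g²)
r(S) = (-28 + S)/(2*S) (r(S) = (-28 + S)/((2*S)) = (-28 + S)*(1/(2*S)) = (-28 + S)/(2*S))
-(r(144) - 7417)*(16757 + o(-107)) = -((½)*(-28 + 144)/144 - 7417)*(16757 + 2*(-107)²) = -((½)*(1/144)*116 - 7417)*(16757 + 2*11449) = -(29/72 - 7417)*(16757 + 22898) = -(-533995)*39655/72 = -1*(-21175571725/72) = 21175571725/72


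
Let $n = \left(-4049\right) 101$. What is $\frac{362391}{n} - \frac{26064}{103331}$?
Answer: $- \frac{48105071157}{42257109119} \approx -1.1384$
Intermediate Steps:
$n = -408949$
$\frac{362391}{n} - \frac{26064}{103331} = \frac{362391}{-408949} - \frac{26064}{103331} = 362391 \left(- \frac{1}{408949}\right) - \frac{26064}{103331} = - \frac{362391}{408949} - \frac{26064}{103331} = - \frac{48105071157}{42257109119}$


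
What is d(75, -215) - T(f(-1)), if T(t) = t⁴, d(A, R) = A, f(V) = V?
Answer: 74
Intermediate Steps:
d(75, -215) - T(f(-1)) = 75 - 1*(-1)⁴ = 75 - 1*1 = 75 - 1 = 74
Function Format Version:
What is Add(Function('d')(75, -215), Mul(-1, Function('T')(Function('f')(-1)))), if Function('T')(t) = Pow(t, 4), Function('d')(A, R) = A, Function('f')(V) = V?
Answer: 74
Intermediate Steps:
Add(Function('d')(75, -215), Mul(-1, Function('T')(Function('f')(-1)))) = Add(75, Mul(-1, Pow(-1, 4))) = Add(75, Mul(-1, 1)) = Add(75, -1) = 74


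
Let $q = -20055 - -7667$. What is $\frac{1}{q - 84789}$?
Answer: $- \frac{1}{97177} \approx -1.0291 \cdot 10^{-5}$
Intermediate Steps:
$q = -12388$ ($q = -20055 + 7667 = -12388$)
$\frac{1}{q - 84789} = \frac{1}{-12388 - 84789} = \frac{1}{-97177} = - \frac{1}{97177}$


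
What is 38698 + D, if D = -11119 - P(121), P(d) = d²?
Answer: 12938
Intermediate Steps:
D = -25760 (D = -11119 - 1*121² = -11119 - 1*14641 = -11119 - 14641 = -25760)
38698 + D = 38698 - 25760 = 12938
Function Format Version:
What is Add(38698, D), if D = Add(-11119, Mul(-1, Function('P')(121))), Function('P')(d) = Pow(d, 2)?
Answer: 12938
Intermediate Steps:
D = -25760 (D = Add(-11119, Mul(-1, Pow(121, 2))) = Add(-11119, Mul(-1, 14641)) = Add(-11119, -14641) = -25760)
Add(38698, D) = Add(38698, -25760) = 12938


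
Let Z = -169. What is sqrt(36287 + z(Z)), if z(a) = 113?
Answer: 20*sqrt(91) ≈ 190.79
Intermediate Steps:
sqrt(36287 + z(Z)) = sqrt(36287 + 113) = sqrt(36400) = 20*sqrt(91)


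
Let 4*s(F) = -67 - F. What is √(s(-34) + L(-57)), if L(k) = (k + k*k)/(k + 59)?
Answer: √6351/2 ≈ 39.847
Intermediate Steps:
s(F) = -67/4 - F/4 (s(F) = (-67 - F)/4 = -67/4 - F/4)
L(k) = (k + k²)/(59 + k)
√(s(-34) + L(-57)) = √((-67/4 - ¼*(-34)) - 57*(1 - 57)/(59 - 57)) = √((-67/4 + 17/2) - 57*(-56)/2) = √(-33/4 - 57*½*(-56)) = √(-33/4 + 1596) = √(6351/4) = √6351/2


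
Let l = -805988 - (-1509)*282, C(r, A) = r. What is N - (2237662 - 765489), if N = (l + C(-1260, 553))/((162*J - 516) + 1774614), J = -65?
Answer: -1298138787487/881784 ≈ -1.4722e+6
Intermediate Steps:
l = -380450 (l = -805988 - 1*(-425538) = -805988 + 425538 = -380450)
N = -190855/881784 (N = (-380450 - 1260)/((162*(-65) - 516) + 1774614) = -381710/((-10530 - 516) + 1774614) = -381710/(-11046 + 1774614) = -381710/1763568 = -381710*1/1763568 = -190855/881784 ≈ -0.21644)
N - (2237662 - 765489) = -190855/881784 - (2237662 - 765489) = -190855/881784 - 1*1472173 = -190855/881784 - 1472173 = -1298138787487/881784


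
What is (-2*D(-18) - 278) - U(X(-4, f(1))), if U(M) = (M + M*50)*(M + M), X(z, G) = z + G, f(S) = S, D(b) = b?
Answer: -1160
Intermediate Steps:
X(z, G) = G + z
U(M) = 102*M² (U(M) = (M + 50*M)*(2*M) = (51*M)*(2*M) = 102*M²)
(-2*D(-18) - 278) - U(X(-4, f(1))) = (-2*(-18) - 278) - 102*(1 - 4)² = (36 - 278) - 102*(-3)² = -242 - 102*9 = -242 - 1*918 = -242 - 918 = -1160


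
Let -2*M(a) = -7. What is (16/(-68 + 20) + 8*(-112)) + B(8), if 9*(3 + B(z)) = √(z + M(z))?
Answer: -2698/3 + √46/18 ≈ -898.96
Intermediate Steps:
M(a) = 7/2 (M(a) = -½*(-7) = 7/2)
B(z) = -3 + √(7/2 + z)/9 (B(z) = -3 + √(z + 7/2)/9 = -3 + √(7/2 + z)/9)
(16/(-68 + 20) + 8*(-112)) + B(8) = (16/(-68 + 20) + 8*(-112)) + (-3 + √(14 + 4*8)/18) = (16/(-48) - 896) + (-3 + √(14 + 32)/18) = (16*(-1/48) - 896) + (-3 + √46/18) = (-⅓ - 896) + (-3 + √46/18) = -2689/3 + (-3 + √46/18) = -2698/3 + √46/18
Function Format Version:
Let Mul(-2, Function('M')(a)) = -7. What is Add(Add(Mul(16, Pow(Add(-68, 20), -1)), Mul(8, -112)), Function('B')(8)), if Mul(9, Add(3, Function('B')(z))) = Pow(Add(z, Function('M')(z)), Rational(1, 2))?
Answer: Add(Rational(-2698, 3), Mul(Rational(1, 18), Pow(46, Rational(1, 2)))) ≈ -898.96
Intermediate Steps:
Function('M')(a) = Rational(7, 2) (Function('M')(a) = Mul(Rational(-1, 2), -7) = Rational(7, 2))
Function('B')(z) = Add(-3, Mul(Rational(1, 9), Pow(Add(Rational(7, 2), z), Rational(1, 2)))) (Function('B')(z) = Add(-3, Mul(Rational(1, 9), Pow(Add(z, Rational(7, 2)), Rational(1, 2)))) = Add(-3, Mul(Rational(1, 9), Pow(Add(Rational(7, 2), z), Rational(1, 2)))))
Add(Add(Mul(16, Pow(Add(-68, 20), -1)), Mul(8, -112)), Function('B')(8)) = Add(Add(Mul(16, Pow(Add(-68, 20), -1)), Mul(8, -112)), Add(-3, Mul(Rational(1, 18), Pow(Add(14, Mul(4, 8)), Rational(1, 2))))) = Add(Add(Mul(16, Pow(-48, -1)), -896), Add(-3, Mul(Rational(1, 18), Pow(Add(14, 32), Rational(1, 2))))) = Add(Add(Mul(16, Rational(-1, 48)), -896), Add(-3, Mul(Rational(1, 18), Pow(46, Rational(1, 2))))) = Add(Add(Rational(-1, 3), -896), Add(-3, Mul(Rational(1, 18), Pow(46, Rational(1, 2))))) = Add(Rational(-2689, 3), Add(-3, Mul(Rational(1, 18), Pow(46, Rational(1, 2))))) = Add(Rational(-2698, 3), Mul(Rational(1, 18), Pow(46, Rational(1, 2))))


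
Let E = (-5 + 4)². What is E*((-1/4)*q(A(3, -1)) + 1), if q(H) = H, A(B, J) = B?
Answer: ¼ ≈ 0.25000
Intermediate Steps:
E = 1 (E = (-1)² = 1)
E*((-1/4)*q(A(3, -1)) + 1) = 1*(-1/4*3 + 1) = 1*(-1*¼*3 + 1) = 1*(-¼*3 + 1) = 1*(-¾ + 1) = 1*(¼) = ¼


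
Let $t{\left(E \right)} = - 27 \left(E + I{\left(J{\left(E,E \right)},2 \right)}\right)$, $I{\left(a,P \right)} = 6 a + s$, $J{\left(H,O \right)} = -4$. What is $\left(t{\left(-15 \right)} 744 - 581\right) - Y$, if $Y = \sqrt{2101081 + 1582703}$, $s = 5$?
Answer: $682411 - 2 \sqrt{920946} \approx 6.8049 \cdot 10^{5}$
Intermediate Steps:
$Y = 2 \sqrt{920946}$ ($Y = \sqrt{3683784} = 2 \sqrt{920946} \approx 1919.3$)
$I{\left(a,P \right)} = 5 + 6 a$ ($I{\left(a,P \right)} = 6 a + 5 = 5 + 6 a$)
$t{\left(E \right)} = 513 - 27 E$ ($t{\left(E \right)} = - 27 \left(E + \left(5 + 6 \left(-4\right)\right)\right) = - 27 \left(E + \left(5 - 24\right)\right) = - 27 \left(E - 19\right) = - 27 \left(-19 + E\right) = 513 - 27 E$)
$\left(t{\left(-15 \right)} 744 - 581\right) - Y = \left(\left(513 - -405\right) 744 - 581\right) - 2 \sqrt{920946} = \left(\left(513 + 405\right) 744 - 581\right) - 2 \sqrt{920946} = \left(918 \cdot 744 - 581\right) - 2 \sqrt{920946} = \left(682992 - 581\right) - 2 \sqrt{920946} = 682411 - 2 \sqrt{920946}$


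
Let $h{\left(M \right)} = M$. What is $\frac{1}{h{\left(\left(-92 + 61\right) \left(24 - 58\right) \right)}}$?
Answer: $\frac{1}{1054} \approx 0.00094877$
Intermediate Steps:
$\frac{1}{h{\left(\left(-92 + 61\right) \left(24 - 58\right) \right)}} = \frac{1}{\left(-92 + 61\right) \left(24 - 58\right)} = \frac{1}{\left(-31\right) \left(-34\right)} = \frac{1}{1054}$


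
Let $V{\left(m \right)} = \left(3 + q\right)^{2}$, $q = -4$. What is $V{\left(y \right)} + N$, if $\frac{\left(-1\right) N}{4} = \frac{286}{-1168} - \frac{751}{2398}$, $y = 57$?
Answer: $\frac{565803}{175054} \approx 3.2322$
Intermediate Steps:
$V{\left(m \right)} = 1$ ($V{\left(m \right)} = \left(3 - 4\right)^{2} = \left(-1\right)^{2} = 1$)
$N = \frac{390749}{175054}$ ($N = - 4 \left(\frac{286}{-1168} - \frac{751}{2398}\right) = - 4 \left(286 \left(- \frac{1}{1168}\right) - \frac{751}{2398}\right) = - 4 \left(- \frac{143}{584} - \frac{751}{2398}\right) = \left(-4\right) \left(- \frac{390749}{700216}\right) = \frac{390749}{175054} \approx 2.2322$)
$V{\left(y \right)} + N = 1 + \frac{390749}{175054} = \frac{565803}{175054}$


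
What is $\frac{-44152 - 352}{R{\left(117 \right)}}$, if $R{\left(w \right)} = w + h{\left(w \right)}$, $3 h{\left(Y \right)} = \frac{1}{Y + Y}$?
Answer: $- \frac{31241808}{82135} \approx -380.37$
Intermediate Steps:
$h{\left(Y \right)} = \frac{1}{6 Y}$ ($h{\left(Y \right)} = \frac{1}{3 \left(Y + Y\right)} = \frac{1}{3 \cdot 2 Y} = \frac{\frac{1}{2} \frac{1}{Y}}{3} = \frac{1}{6 Y}$)
$R{\left(w \right)} = w + \frac{1}{6 w}$
$\frac{-44152 - 352}{R{\left(117 \right)}} = \frac{-44152 - 352}{117 + \frac{1}{6 \cdot 117}} = \frac{-44152 - 352}{117 + \frac{1}{6} \cdot \frac{1}{117}} = \frac{-44152 - 352}{117 + \frac{1}{702}} = - \frac{44504}{\frac{82135}{702}} = \left(-44504\right) \frac{702}{82135} = - \frac{31241808}{82135}$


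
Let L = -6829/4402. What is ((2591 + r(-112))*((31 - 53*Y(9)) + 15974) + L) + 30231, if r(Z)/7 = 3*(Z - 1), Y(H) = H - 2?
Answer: 15136019257/4402 ≈ 3.4384e+6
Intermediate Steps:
Y(H) = -2 + H
r(Z) = -21 + 21*Z (r(Z) = 7*(3*(Z - 1)) = 7*(3*(-1 + Z)) = 7*(-3 + 3*Z) = -21 + 21*Z)
L = -6829/4402 (L = -6829*1/4402 = -6829/4402 ≈ -1.5513)
((2591 + r(-112))*((31 - 53*Y(9)) + 15974) + L) + 30231 = ((2591 + (-21 + 21*(-112)))*((31 - 53*(-2 + 9)) + 15974) - 6829/4402) + 30231 = ((2591 + (-21 - 2352))*((31 - 53*7) + 15974) - 6829/4402) + 30231 = ((2591 - 2373)*((31 - 371) + 15974) - 6829/4402) + 30231 = (218*(-340 + 15974) - 6829/4402) + 30231 = (218*15634 - 6829/4402) + 30231 = (3408212 - 6829/4402) + 30231 = 15002942395/4402 + 30231 = 15136019257/4402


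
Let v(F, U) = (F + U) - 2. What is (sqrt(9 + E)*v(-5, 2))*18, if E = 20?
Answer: -90*sqrt(29) ≈ -484.67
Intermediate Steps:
v(F, U) = -2 + F + U
(sqrt(9 + E)*v(-5, 2))*18 = (sqrt(9 + 20)*(-2 - 5 + 2))*18 = (sqrt(29)*(-5))*18 = -5*sqrt(29)*18 = -90*sqrt(29)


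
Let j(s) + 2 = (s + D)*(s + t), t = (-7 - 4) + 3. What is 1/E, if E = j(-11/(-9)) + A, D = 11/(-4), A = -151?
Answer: -324/46217 ≈ -0.0070104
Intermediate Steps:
D = -11/4 (D = 11*(-1/4) = -11/4 ≈ -2.7500)
t = -8 (t = -11 + 3 = -8)
j(s) = -2 + (-8 + s)*(-11/4 + s) (j(s) = -2 + (s - 11/4)*(s - 8) = -2 + (-11/4 + s)*(-8 + s) = -2 + (-8 + s)*(-11/4 + s))
E = -46217/324 (E = (20 + (-11/(-9))**2 - (-473)/(4*(-9))) - 151 = (20 + (-11*(-1/9))**2 - (-473)*(-1)/(4*9)) - 151 = (20 + (11/9)**2 - 43/4*11/9) - 151 = (20 + 121/81 - 473/36) - 151 = 2707/324 - 151 = -46217/324 ≈ -142.65)
1/E = 1/(-46217/324) = -324/46217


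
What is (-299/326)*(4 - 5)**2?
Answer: -299/326 ≈ -0.91718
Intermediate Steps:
(-299/326)*(4 - 5)**2 = -299*1/326*(-1)**2 = -299/326*1 = -299/326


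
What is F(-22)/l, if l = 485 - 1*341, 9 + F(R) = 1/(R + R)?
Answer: -397/6336 ≈ -0.062658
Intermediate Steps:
F(R) = -9 + 1/(2*R) (F(R) = -9 + 1/(R + R) = -9 + 1/(2*R))
l = 144 (l = 485 - 341 = 144)
F(-22)/l = (-9 + (½)/(-22))/144 = (-9 + (½)*(-1/22))*(1/144) = (-9 - 1/44)*(1/144) = -397/44*1/144 = -397/6336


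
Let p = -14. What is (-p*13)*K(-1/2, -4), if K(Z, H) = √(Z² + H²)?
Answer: 91*√65 ≈ 733.67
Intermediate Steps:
K(Z, H) = √(H² + Z²)
(-p*13)*K(-1/2, -4) = (-1*(-14)*13)*√((-4)² + (-1/2)²) = (14*13)*√(16 + (-1*½)²) = 182*√(16 + (-½)²) = 182*√(16 + ¼) = 182*√(65/4) = 182*(√65/2) = 91*√65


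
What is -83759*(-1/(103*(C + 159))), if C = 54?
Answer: 83759/21939 ≈ 3.8178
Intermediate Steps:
-83759*(-1/(103*(C + 159))) = -83759*(-1/(103*(54 + 159))) = -83759/((-103*213)) = -83759/(-21939) = -83759*(-1/21939) = 83759/21939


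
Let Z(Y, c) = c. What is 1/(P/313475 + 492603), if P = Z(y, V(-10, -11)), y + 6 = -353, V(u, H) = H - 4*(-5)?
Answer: 313475/154418725434 ≈ 2.0300e-6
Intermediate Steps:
V(u, H) = 20 + H (V(u, H) = H + 20 = 20 + H)
y = -359 (y = -6 - 353 = -359)
P = 9 (P = 20 - 11 = 9)
1/(P/313475 + 492603) = 1/(9/313475 + 492603) = 1/(154418725434/313475) = 313475/154418725434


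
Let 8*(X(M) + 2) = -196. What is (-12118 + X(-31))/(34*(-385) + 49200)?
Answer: -24289/72220 ≈ -0.33632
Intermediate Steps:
X(M) = -53/2 (X(M) = -2 + (⅛)*(-196) = -2 - 49/2 = -53/2)
(-12118 + X(-31))/(34*(-385) + 49200) = (-12118 - 53/2)/(34*(-385) + 49200) = -24289/(2*(-13090 + 49200)) = -24289/2/36110 = -24289/2*1/36110 = -24289/72220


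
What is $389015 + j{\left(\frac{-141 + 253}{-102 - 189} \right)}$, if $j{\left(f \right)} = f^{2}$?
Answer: $\frac{32942191759}{84681} \approx 3.8902 \cdot 10^{5}$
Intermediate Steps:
$389015 + j{\left(\frac{-141 + 253}{-102 - 189} \right)} = 389015 + \left(\frac{-141 + 253}{-102 - 189}\right)^{2} = 389015 + \left(\frac{112}{-291}\right)^{2} = 389015 + \left(112 \left(- \frac{1}{291}\right)\right)^{2} = 389015 + \left(- \frac{112}{291}\right)^{2} = 389015 + \frac{12544}{84681} = \frac{32942191759}{84681}$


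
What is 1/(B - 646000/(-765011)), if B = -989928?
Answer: -765011/757305163208 ≈ -1.0102e-6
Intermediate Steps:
1/(B - 646000/(-765011)) = 1/(-989928 - 646000/(-765011)) = 1/(-989928 - 646000*(-1/765011)) = 1/(-989928 + 646000/765011) = 1/(-757305163208/765011) = -765011/757305163208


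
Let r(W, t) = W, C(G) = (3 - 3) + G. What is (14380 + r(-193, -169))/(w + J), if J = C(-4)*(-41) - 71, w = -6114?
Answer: -4729/2007 ≈ -2.3563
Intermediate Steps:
C(G) = G (C(G) = 0 + G = G)
J = 93 (J = -4*(-41) - 71 = 164 - 71 = 93)
(14380 + r(-193, -169))/(w + J) = (14380 - 193)/(-6114 + 93) = 14187/(-6021) = 14187*(-1/6021) = -4729/2007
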